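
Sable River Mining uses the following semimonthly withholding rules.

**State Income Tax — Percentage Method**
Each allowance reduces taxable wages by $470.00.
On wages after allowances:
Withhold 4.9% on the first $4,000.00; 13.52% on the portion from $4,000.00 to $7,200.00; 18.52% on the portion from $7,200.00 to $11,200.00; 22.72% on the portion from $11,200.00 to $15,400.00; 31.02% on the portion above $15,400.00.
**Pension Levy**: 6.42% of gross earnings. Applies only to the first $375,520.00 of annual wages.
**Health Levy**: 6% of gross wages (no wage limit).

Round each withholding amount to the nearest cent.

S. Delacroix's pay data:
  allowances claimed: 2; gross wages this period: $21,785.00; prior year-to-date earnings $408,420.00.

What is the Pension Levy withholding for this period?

$0.00

Pension Levy: YTD $408,420.00 ≥ cap $375,520.00 → $0.00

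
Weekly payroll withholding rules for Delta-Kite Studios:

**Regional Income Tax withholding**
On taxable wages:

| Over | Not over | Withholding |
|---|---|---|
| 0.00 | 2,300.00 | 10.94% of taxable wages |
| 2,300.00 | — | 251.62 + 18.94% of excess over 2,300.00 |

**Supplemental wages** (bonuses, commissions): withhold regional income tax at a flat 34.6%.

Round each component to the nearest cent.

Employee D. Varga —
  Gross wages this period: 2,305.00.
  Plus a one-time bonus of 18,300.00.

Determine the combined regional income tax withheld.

Regional Income Tax: taxable = 2,305.00
  251.62 + 18.94% × (2,305.00 − 2,300.00) = 251.62 + 18.94% × 5.00 = 252.57
Supplemental (34.6% flat on bonus): 34.6% × 18,300.00 = 6,331.80
Total regional income tax: 252.57 + 6,331.80 = 6,584.37

6,584.37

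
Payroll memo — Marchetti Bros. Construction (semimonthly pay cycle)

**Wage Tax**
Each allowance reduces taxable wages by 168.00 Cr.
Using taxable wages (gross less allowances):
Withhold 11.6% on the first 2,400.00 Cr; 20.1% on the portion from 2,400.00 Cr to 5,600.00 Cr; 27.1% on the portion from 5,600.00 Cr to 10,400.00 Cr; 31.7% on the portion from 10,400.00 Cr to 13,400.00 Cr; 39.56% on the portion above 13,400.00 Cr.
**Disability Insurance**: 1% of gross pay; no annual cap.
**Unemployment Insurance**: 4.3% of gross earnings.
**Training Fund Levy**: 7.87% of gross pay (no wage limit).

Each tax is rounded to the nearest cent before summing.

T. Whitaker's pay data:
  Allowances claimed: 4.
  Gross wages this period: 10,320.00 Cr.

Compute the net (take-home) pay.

Wage Tax: taxable = 10,320.00 Cr − 4×168.00 Cr = 9,648.00 Cr
  921.60 Cr + 27.1% × (9,648.00 Cr − 5,600.00 Cr) = 921.60 Cr + 27.1% × 4,048.00 Cr = 2,018.61 Cr
Disability Insurance: 1% × 10,320.00 Cr = 103.20 Cr
Unemployment Insurance: 4.3% × 10,320.00 Cr = 443.76 Cr
Training Fund Levy: 7.87% × 10,320.00 Cr = 812.18 Cr
Total withheld: 2,018.61 Cr + 103.20 Cr + 443.76 Cr + 812.18 Cr = 3,377.75 Cr
Net pay: 10,320.00 Cr − 3,377.75 Cr = 6,942.25 Cr

6,942.25 Cr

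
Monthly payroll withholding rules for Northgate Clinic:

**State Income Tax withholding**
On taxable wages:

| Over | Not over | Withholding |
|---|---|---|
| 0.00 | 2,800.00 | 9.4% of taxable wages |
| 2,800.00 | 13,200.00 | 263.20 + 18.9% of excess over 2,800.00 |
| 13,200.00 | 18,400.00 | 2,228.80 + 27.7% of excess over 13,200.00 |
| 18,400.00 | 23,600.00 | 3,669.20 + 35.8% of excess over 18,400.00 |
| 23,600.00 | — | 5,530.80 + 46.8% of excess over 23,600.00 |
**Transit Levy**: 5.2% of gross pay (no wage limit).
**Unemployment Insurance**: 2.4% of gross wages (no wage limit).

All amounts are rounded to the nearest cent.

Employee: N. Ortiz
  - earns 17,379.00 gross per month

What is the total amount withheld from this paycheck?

State Income Tax: taxable = 17,379.00
  2,228.80 + 27.7% × (17,379.00 − 13,200.00) = 2,228.80 + 27.7% × 4,179.00 = 3,386.38
Transit Levy: 5.2% × 17,379.00 = 903.71
Unemployment Insurance: 2.4% × 17,379.00 = 417.10
Total: 3,386.38 + 903.71 + 417.10 = 4,707.19

4,707.19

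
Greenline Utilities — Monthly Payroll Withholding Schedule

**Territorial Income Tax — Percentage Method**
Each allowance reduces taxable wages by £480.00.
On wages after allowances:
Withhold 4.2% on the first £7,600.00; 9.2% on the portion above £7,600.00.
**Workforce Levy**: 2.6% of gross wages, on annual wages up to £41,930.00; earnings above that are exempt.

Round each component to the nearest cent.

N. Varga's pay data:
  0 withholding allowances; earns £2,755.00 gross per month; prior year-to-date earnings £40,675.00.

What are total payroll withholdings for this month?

Territorial Income Tax: taxable = £2,755.00
  4.2% × £2,755.00 = £115.71
Workforce Levy: cap £41,930.00 − YTD £40,675.00 = £1,255.00 subject; 2.6% × £1,255.00 = £32.63
Total: £115.71 + £32.63 = £148.34

£148.34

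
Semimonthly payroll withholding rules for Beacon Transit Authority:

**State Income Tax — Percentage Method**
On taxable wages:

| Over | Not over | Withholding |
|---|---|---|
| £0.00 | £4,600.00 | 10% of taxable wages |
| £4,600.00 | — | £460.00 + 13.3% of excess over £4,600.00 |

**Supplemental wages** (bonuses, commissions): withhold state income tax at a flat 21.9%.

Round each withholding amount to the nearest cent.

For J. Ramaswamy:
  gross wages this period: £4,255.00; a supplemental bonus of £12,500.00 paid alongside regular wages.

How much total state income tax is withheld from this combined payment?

£3,163.00

State Income Tax: taxable = £4,255.00
  10% × £4,255.00 = £425.50
Supplemental (21.9% flat on bonus): 21.9% × £12,500.00 = £2,737.50
Total state income tax: £425.50 + £2,737.50 = £3,163.00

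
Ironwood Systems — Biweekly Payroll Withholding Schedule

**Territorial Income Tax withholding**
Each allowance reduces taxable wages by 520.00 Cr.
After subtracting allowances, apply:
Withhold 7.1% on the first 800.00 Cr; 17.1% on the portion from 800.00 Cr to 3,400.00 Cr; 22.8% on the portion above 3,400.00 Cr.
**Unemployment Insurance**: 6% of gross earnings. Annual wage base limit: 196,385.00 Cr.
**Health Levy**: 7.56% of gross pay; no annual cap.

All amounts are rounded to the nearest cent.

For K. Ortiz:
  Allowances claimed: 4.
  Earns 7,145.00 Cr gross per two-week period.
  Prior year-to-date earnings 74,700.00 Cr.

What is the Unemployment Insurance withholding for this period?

Unemployment Insurance: 6% × 7,145.00 Cr = 428.70 Cr

428.70 Cr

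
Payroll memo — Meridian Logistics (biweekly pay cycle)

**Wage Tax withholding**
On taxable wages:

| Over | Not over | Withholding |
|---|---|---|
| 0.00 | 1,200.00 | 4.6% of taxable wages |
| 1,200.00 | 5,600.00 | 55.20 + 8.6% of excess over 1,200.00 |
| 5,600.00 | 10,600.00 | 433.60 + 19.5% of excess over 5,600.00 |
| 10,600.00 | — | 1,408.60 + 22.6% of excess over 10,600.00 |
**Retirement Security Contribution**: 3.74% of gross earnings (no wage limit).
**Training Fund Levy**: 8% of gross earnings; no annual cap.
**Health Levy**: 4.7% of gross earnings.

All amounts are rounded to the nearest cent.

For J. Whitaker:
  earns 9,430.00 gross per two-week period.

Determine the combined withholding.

2,730.74

Wage Tax: taxable = 9,430.00
  433.60 + 19.5% × (9,430.00 − 5,600.00) = 433.60 + 19.5% × 3,830.00 = 1,180.45
Retirement Security Contribution: 3.74% × 9,430.00 = 352.68
Training Fund Levy: 8% × 9,430.00 = 754.40
Health Levy: 4.7% × 9,430.00 = 443.21
Total: 1,180.45 + 352.68 + 754.40 + 443.21 = 2,730.74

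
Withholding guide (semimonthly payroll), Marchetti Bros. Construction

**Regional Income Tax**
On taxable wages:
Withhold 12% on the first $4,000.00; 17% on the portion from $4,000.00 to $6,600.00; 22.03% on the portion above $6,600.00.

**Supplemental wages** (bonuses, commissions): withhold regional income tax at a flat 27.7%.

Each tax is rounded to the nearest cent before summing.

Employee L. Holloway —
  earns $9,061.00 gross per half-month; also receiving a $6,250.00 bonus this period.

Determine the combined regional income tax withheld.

Regional Income Tax: taxable = $9,061.00
  $922.00 + 22.03% × ($9,061.00 − $6,600.00) = $922.00 + 22.03% × $2,461.00 = $1,464.16
Supplemental (27.7% flat on bonus): 27.7% × $6,250.00 = $1,731.25
Total regional income tax: $1,464.16 + $1,731.25 = $3,195.41

$3,195.41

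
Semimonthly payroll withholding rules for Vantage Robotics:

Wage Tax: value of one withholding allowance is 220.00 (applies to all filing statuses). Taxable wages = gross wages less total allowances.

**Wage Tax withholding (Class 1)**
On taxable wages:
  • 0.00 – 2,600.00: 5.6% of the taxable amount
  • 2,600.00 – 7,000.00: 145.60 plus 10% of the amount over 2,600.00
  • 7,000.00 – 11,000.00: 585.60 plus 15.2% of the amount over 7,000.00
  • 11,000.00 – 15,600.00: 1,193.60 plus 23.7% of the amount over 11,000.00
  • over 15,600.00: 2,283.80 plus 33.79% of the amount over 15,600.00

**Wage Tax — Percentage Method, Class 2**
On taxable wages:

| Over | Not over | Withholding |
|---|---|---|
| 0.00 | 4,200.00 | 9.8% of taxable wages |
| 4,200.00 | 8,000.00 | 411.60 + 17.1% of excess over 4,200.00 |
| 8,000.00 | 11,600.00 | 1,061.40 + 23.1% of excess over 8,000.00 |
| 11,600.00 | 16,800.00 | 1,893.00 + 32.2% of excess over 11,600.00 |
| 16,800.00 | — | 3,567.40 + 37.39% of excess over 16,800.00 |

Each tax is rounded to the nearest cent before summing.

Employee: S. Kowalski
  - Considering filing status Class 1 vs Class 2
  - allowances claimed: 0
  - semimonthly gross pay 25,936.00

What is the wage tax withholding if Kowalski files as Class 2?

Wage Tax (Class 2): taxable = 25,936.00
  3,567.40 + 37.39% × (25,936.00 − 16,800.00) = 3,567.40 + 37.39% × 9,136.00 = 6,983.35

6,983.35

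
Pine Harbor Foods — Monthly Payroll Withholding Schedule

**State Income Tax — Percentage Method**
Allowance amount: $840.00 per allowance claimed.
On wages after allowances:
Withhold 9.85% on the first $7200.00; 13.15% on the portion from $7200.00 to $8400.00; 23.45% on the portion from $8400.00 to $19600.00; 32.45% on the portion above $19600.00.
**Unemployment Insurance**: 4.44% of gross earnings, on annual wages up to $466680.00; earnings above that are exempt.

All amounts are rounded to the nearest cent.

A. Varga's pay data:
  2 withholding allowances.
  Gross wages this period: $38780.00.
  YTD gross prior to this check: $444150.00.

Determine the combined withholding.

$10172.48

State Income Tax: taxable = $38780.00 − 2×$840.00 = $37100.00
  $3493.40 + 32.45% × ($37100.00 − $19600.00) = $3493.40 + 32.45% × $17500.00 = $9172.15
Unemployment Insurance: cap $466680.00 − YTD $444150.00 = $22530.00 subject; 4.44% × $22530.00 = $1000.33
Total: $9172.15 + $1000.33 = $10172.48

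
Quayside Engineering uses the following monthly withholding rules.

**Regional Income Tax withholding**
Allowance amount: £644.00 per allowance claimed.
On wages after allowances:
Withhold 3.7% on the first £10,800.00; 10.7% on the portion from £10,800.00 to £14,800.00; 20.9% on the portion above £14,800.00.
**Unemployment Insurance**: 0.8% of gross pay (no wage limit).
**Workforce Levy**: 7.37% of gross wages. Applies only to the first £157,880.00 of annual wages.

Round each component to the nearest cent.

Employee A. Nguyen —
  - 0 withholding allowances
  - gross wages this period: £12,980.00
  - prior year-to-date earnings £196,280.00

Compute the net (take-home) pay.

Regional Income Tax: taxable = £12,980.00
  £399.60 + 10.7% × (£12,980.00 − £10,800.00) = £399.60 + 10.7% × £2,180.00 = £632.86
Unemployment Insurance: 0.8% × £12,980.00 = £103.84
Workforce Levy: YTD £196,280.00 ≥ cap £157,880.00 → £0.00
Total withheld: £632.86 + £103.84 + £0.00 = £736.70
Net pay: £12,980.00 − £736.70 = £12,243.30

£12,243.30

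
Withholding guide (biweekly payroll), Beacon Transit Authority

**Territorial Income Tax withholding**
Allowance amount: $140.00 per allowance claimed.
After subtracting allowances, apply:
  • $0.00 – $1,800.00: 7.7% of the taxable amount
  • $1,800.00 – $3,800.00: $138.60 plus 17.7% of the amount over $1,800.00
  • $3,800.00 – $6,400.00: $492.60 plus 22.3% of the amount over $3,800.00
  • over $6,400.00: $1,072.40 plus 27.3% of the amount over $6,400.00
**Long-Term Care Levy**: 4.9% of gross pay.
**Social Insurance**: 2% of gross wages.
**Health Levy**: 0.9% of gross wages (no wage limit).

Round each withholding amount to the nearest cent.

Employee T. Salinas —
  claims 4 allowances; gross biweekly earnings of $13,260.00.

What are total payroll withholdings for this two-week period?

$3,826.58

Territorial Income Tax: taxable = $13,260.00 − 4×$140.00 = $12,700.00
  $1,072.40 + 27.3% × ($12,700.00 − $6,400.00) = $1,072.40 + 27.3% × $6,300.00 = $2,792.30
Long-Term Care Levy: 4.9% × $13,260.00 = $649.74
Social Insurance: 2% × $13,260.00 = $265.20
Health Levy: 0.9% × $13,260.00 = $119.34
Total: $2,792.30 + $649.74 + $265.20 + $119.34 = $3,826.58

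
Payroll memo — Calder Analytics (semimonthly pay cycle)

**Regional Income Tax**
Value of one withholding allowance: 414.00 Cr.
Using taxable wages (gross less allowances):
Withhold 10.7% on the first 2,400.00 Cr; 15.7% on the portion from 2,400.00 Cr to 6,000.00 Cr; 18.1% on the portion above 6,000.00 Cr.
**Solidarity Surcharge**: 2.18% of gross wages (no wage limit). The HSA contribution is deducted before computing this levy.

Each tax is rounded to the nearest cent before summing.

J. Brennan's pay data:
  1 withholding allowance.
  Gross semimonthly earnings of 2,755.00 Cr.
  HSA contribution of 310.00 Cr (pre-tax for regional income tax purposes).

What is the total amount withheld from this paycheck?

Regional Income Tax: taxable = 2,755.00 Cr − 310.00 Cr − 1×414.00 Cr = 2,031.00 Cr
  10.7% × 2,031.00 Cr = 217.32 Cr
Solidarity Surcharge: 2.18% × 2,445.00 Cr = 53.30 Cr
Total: 217.32 Cr + 53.30 Cr = 270.62 Cr

270.62 Cr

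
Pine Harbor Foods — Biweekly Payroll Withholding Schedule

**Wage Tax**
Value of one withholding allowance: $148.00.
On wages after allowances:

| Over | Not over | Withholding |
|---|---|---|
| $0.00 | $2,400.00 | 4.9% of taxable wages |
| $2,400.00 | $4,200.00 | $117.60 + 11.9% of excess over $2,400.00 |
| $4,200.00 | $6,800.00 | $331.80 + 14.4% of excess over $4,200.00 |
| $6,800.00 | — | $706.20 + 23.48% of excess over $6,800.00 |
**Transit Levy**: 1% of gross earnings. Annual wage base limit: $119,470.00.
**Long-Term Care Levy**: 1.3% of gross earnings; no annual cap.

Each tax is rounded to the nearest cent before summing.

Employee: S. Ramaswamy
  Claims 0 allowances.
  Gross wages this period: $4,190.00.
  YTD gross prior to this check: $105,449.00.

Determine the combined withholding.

Wage Tax: taxable = $4,190.00
  $117.60 + 11.9% × ($4,190.00 − $2,400.00) = $117.60 + 11.9% × $1,790.00 = $330.61
Transit Levy: 1% × $4,190.00 = $41.90
Long-Term Care Levy: 1.3% × $4,190.00 = $54.47
Total: $330.61 + $41.90 + $54.47 = $426.98

$426.98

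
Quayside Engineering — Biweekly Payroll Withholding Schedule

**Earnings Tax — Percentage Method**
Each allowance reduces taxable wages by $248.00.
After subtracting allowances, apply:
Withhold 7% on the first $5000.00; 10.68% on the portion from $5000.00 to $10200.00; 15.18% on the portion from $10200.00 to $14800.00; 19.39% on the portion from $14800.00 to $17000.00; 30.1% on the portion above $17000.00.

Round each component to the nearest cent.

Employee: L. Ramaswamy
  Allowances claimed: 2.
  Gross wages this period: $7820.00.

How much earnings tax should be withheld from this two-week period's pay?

$598.20

Earnings Tax: taxable = $7820.00 − 2×$248.00 = $7324.00
  $350.00 + 10.68% × ($7324.00 − $5000.00) = $350.00 + 10.68% × $2324.00 = $598.20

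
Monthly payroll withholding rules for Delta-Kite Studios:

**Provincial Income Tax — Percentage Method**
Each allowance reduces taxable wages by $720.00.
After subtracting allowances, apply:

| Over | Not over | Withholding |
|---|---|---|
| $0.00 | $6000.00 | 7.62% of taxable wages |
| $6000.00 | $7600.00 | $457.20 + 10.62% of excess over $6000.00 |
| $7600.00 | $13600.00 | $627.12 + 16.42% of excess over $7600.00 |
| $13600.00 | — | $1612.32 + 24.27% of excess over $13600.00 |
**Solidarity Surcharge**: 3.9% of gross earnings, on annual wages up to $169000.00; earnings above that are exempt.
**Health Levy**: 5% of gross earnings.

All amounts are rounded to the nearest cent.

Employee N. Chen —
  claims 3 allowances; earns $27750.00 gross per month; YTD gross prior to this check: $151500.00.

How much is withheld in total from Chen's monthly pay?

$6592.29

Provincial Income Tax: taxable = $27750.00 − 3×$720.00 = $25590.00
  $1612.32 + 24.27% × ($25590.00 − $13600.00) = $1612.32 + 24.27% × $11990.00 = $4522.29
Solidarity Surcharge: cap $169000.00 − YTD $151500.00 = $17500.00 subject; 3.9% × $17500.00 = $682.50
Health Levy: 5% × $27750.00 = $1387.50
Total: $4522.29 + $682.50 + $1387.50 = $6592.29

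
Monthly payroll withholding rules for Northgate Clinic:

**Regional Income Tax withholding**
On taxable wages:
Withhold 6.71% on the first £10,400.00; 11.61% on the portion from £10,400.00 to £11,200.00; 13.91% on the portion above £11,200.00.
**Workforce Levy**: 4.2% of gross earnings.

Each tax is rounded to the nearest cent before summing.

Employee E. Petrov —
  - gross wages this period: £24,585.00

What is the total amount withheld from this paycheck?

Regional Income Tax: taxable = £24,585.00
  £790.72 + 13.91% × (£24,585.00 − £11,200.00) = £790.72 + 13.91% × £13,385.00 = £2,652.57
Workforce Levy: 4.2% × £24,585.00 = £1,032.57
Total: £2,652.57 + £1,032.57 = £3,685.14

£3,685.14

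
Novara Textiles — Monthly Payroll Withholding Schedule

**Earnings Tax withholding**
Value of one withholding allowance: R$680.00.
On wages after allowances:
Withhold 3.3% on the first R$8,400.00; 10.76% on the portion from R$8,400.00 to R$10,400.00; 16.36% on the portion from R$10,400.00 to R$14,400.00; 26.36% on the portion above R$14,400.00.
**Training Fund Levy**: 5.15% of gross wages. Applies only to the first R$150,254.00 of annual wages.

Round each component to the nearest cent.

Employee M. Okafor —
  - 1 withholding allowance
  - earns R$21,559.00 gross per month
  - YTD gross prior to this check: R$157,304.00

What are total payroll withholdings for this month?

R$2,854.66

Earnings Tax: taxable = R$21,559.00 − 1×R$680.00 = R$20,879.00
  R$1,146.80 + 26.36% × (R$20,879.00 − R$14,400.00) = R$1,146.80 + 26.36% × R$6,479.00 = R$2,854.66
Training Fund Levy: YTD R$157,304.00 ≥ cap R$150,254.00 → R$0.00
Total: R$2,854.66 + R$0.00 = R$2,854.66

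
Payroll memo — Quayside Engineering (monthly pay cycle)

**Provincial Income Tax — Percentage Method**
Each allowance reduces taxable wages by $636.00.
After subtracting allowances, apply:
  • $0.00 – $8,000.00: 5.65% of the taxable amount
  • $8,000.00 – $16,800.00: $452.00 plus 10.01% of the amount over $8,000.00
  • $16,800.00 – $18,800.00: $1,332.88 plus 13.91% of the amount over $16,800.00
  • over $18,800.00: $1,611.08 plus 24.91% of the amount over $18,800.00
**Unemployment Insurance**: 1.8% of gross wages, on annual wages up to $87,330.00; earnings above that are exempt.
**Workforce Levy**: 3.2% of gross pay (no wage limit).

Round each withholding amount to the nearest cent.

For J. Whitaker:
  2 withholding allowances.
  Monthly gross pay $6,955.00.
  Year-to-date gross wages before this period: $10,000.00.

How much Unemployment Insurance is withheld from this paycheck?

$125.19

Unemployment Insurance: 1.8% × $6,955.00 = $125.19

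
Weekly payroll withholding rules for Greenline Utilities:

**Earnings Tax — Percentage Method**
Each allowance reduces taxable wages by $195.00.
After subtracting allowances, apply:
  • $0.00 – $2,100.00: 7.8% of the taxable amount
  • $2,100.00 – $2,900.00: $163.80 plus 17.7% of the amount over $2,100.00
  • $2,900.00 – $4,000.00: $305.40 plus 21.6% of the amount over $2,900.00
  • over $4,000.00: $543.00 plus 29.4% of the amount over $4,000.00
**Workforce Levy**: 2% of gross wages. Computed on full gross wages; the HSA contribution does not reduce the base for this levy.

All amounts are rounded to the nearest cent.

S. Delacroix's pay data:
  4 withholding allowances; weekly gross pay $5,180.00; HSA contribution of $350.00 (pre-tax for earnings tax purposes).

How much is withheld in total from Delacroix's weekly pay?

Earnings Tax: taxable = $5,180.00 − $350.00 − 4×$195.00 = $4,050.00
  $543.00 + 29.4% × ($4,050.00 − $4,000.00) = $543.00 + 29.4% × $50.00 = $557.70
Workforce Levy: 2% × $5,180.00 = $103.60
Total: $557.70 + $103.60 = $661.30

$661.30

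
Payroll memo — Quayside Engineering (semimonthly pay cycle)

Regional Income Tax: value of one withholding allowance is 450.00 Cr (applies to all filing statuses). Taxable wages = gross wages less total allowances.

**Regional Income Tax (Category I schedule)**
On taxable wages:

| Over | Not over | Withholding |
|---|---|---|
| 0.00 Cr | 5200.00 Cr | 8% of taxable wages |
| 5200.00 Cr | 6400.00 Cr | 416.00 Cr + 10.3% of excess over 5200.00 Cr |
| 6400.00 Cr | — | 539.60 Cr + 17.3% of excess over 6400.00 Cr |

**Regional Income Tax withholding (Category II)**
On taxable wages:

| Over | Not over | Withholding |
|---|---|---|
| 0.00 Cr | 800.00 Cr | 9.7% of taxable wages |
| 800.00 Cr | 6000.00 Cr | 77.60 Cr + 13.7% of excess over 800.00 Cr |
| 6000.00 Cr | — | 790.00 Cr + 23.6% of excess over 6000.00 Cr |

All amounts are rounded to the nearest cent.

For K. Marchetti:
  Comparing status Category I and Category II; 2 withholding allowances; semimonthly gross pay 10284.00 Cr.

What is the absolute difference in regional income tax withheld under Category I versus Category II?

532.79 Cr

Regional Income Tax (Category I): taxable = 10284.00 Cr − 2×450.00 Cr = 9384.00 Cr
  539.60 Cr + 17.3% × (9384.00 Cr − 6400.00 Cr) = 539.60 Cr + 17.3% × 2984.00 Cr = 1055.83 Cr
Regional Income Tax (Category II): taxable = 10284.00 Cr − 2×450.00 Cr = 9384.00 Cr
  790.00 Cr + 23.6% × (9384.00 Cr − 6000.00 Cr) = 790.00 Cr + 23.6% × 3384.00 Cr = 1588.62 Cr
Difference: |1055.83 Cr − 1588.62 Cr| = 532.79 Cr (higher under Category II)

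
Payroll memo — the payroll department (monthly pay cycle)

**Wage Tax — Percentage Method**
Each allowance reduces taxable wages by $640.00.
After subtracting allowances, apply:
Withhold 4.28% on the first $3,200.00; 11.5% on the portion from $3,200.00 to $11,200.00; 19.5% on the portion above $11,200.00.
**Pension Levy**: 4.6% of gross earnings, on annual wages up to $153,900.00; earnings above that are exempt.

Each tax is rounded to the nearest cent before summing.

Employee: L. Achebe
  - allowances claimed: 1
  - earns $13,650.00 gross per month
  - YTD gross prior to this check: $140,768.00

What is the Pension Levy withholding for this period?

$604.07

Pension Levy: cap $153,900.00 − YTD $140,768.00 = $13,132.00 subject; 4.6% × $13,132.00 = $604.07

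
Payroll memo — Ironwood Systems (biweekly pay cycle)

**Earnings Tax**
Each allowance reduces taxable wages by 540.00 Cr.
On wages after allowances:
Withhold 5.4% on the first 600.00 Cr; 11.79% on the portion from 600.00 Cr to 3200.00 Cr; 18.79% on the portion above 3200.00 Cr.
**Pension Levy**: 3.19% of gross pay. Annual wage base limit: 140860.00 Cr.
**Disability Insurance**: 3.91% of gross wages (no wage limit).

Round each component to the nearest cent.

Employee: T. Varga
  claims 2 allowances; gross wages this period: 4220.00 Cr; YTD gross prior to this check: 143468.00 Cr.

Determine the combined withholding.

496.87 Cr

Earnings Tax: taxable = 4220.00 Cr − 2×540.00 Cr = 3140.00 Cr
  32.40 Cr + 11.79% × (3140.00 Cr − 600.00 Cr) = 32.40 Cr + 11.79% × 2540.00 Cr = 331.87 Cr
Pension Levy: YTD 143468.00 Cr ≥ cap 140860.00 Cr → 0.00 Cr
Disability Insurance: 3.91% × 4220.00 Cr = 165.00 Cr
Total: 331.87 Cr + 0.00 Cr + 165.00 Cr = 496.87 Cr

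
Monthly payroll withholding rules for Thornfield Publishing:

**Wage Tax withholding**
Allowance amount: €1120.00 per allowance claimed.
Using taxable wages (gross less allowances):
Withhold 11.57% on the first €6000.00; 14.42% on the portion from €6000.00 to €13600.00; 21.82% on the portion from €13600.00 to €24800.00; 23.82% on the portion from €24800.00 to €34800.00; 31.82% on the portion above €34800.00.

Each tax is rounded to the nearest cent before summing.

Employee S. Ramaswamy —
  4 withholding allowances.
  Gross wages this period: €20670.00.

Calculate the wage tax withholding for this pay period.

Wage Tax: taxable = €20670.00 − 4×€1120.00 = €16190.00
  €1790.12 + 21.82% × (€16190.00 − €13600.00) = €1790.12 + 21.82% × €2590.00 = €2355.26

€2355.26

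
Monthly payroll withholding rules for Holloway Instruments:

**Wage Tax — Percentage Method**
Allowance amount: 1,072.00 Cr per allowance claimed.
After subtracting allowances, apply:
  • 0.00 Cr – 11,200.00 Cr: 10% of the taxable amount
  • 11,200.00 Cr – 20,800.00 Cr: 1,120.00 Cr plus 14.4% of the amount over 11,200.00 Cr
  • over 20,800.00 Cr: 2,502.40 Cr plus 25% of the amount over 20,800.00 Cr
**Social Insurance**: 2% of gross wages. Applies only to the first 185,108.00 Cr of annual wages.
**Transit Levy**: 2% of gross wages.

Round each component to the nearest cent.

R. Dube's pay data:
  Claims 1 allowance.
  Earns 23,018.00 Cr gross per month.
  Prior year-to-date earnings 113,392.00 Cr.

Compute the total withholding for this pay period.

3,709.62 Cr

Wage Tax: taxable = 23,018.00 Cr − 1×1,072.00 Cr = 21,946.00 Cr
  2,502.40 Cr + 25% × (21,946.00 Cr − 20,800.00 Cr) = 2,502.40 Cr + 25% × 1,146.00 Cr = 2,788.90 Cr
Social Insurance: 2% × 23,018.00 Cr = 460.36 Cr
Transit Levy: 2% × 23,018.00 Cr = 460.36 Cr
Total: 2,788.90 Cr + 460.36 Cr + 460.36 Cr = 3,709.62 Cr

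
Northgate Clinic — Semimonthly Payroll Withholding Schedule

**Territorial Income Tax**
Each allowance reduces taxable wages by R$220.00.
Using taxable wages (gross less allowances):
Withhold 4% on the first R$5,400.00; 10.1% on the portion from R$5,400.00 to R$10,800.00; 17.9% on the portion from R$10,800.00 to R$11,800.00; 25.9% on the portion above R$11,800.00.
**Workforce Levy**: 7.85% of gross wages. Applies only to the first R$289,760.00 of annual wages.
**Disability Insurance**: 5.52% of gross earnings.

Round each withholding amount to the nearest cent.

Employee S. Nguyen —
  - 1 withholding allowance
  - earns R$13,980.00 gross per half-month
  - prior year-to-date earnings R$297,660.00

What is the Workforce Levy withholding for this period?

R$0.00

Workforce Levy: YTD R$297,660.00 ≥ cap R$289,760.00 → R$0.00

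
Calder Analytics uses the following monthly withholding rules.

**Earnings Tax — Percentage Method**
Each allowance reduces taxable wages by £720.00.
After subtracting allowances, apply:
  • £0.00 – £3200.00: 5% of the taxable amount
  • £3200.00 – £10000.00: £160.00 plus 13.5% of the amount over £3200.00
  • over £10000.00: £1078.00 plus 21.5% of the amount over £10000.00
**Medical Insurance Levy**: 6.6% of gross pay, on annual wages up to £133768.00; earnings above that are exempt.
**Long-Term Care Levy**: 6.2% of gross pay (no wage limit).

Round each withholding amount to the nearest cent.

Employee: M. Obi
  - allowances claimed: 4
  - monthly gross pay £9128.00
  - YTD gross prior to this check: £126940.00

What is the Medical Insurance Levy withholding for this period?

£450.65

Medical Insurance Levy: cap £133768.00 − YTD £126940.00 = £6828.00 subject; 6.6% × £6828.00 = £450.65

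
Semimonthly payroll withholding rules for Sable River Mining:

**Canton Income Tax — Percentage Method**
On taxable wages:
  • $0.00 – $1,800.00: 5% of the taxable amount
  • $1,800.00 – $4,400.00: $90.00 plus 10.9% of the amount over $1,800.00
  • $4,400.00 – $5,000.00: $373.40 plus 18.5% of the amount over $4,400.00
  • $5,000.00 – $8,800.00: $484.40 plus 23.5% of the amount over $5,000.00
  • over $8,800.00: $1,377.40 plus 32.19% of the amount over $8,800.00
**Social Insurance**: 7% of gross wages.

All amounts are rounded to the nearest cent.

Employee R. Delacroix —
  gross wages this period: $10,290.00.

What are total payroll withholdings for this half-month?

Canton Income Tax: taxable = $10,290.00
  $1,377.40 + 32.19% × ($10,290.00 − $8,800.00) = $1,377.40 + 32.19% × $1,490.00 = $1,857.03
Social Insurance: 7% × $10,290.00 = $720.30
Total: $1,857.03 + $720.30 = $2,577.33

$2,577.33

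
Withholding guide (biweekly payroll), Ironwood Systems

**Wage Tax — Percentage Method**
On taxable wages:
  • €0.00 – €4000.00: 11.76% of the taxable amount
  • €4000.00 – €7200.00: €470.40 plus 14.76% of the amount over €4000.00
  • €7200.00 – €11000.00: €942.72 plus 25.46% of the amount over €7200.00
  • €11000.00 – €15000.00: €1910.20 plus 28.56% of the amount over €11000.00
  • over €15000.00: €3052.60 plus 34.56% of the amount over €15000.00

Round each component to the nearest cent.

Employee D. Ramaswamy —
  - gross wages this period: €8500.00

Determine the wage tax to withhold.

€1273.70

Wage Tax: taxable = €8500.00
  €942.72 + 25.46% × (€8500.00 − €7200.00) = €942.72 + 25.46% × €1300.00 = €1273.70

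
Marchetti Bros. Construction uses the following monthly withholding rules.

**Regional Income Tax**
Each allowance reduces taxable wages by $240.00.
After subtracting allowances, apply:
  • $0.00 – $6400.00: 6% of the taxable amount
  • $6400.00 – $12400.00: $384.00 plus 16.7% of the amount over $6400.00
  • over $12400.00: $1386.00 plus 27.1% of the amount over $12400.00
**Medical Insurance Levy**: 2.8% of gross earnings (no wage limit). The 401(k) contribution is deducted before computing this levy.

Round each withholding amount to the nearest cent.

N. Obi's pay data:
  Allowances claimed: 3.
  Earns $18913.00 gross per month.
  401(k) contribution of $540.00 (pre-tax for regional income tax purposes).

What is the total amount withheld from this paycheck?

Regional Income Tax: taxable = $18913.00 − $540.00 − 3×$240.00 = $17653.00
  $1386.00 + 27.1% × ($17653.00 − $12400.00) = $1386.00 + 27.1% × $5253.00 = $2809.56
Medical Insurance Levy: 2.8% × $18373.00 = $514.44
Total: $2809.56 + $514.44 = $3324.00

$3324.00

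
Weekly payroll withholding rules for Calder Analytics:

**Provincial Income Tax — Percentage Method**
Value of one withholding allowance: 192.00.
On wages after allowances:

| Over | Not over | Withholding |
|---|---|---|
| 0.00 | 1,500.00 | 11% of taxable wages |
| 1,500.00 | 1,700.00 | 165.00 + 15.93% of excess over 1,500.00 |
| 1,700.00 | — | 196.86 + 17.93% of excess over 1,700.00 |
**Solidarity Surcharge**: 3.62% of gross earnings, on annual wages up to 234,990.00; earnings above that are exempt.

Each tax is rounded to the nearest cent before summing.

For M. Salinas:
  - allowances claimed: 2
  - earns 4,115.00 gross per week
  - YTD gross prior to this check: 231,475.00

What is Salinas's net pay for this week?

3,426.74

Provincial Income Tax: taxable = 4,115.00 − 2×192.00 = 3,731.00
  196.86 + 17.93% × (3,731.00 − 1,700.00) = 196.86 + 17.93% × 2,031.00 = 561.02
Solidarity Surcharge: cap 234,990.00 − YTD 231,475.00 = 3,515.00 subject; 3.62% × 3,515.00 = 127.24
Total withheld: 561.02 + 127.24 = 688.26
Net pay: 4,115.00 − 688.26 = 3,426.74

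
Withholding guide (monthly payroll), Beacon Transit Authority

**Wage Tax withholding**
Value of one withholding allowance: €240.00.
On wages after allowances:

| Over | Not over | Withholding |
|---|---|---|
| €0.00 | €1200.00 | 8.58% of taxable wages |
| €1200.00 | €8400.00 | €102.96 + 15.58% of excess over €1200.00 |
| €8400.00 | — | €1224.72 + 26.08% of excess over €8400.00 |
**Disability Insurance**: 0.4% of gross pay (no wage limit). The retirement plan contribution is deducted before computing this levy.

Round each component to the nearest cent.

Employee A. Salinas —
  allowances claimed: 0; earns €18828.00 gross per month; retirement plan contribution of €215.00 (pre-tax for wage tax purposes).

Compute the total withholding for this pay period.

€3962.72

Wage Tax: taxable = €18828.00 − €215.00 = €18613.00
  €1224.72 + 26.08% × (€18613.00 − €8400.00) = €1224.72 + 26.08% × €10213.00 = €3888.27
Disability Insurance: 0.4% × €18613.00 = €74.45
Total: €3888.27 + €74.45 = €3962.72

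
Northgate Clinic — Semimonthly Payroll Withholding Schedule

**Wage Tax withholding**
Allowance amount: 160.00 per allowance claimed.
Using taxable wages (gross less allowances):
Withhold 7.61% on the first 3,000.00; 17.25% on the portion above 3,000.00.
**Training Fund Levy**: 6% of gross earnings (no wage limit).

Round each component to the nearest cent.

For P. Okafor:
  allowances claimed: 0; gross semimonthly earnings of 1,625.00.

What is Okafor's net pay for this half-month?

1,403.84

Wage Tax: taxable = 1,625.00
  7.61% × 1,625.00 = 123.66
Training Fund Levy: 6% × 1,625.00 = 97.50
Total withheld: 123.66 + 97.50 = 221.16
Net pay: 1,625.00 − 221.16 = 1,403.84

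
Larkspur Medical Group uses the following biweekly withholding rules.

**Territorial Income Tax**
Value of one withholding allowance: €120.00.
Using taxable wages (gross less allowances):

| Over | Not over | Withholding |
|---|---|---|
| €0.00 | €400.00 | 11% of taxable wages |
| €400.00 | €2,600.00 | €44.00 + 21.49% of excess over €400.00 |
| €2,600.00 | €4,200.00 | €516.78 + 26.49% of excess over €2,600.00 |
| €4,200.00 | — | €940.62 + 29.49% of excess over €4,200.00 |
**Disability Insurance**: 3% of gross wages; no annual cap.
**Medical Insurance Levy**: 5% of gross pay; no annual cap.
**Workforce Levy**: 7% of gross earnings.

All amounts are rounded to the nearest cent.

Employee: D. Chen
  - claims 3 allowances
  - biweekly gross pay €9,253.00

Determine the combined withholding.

Territorial Income Tax: taxable = €9,253.00 − 3×€120.00 = €8,893.00
  €940.62 + 29.49% × (€8,893.00 − €4,200.00) = €940.62 + 29.49% × €4,693.00 = €2,324.59
Disability Insurance: 3% × €9,253.00 = €277.59
Medical Insurance Levy: 5% × €9,253.00 = €462.65
Workforce Levy: 7% × €9,253.00 = €647.71
Total: €2,324.59 + €277.59 + €462.65 + €647.71 = €3,712.54

€3,712.54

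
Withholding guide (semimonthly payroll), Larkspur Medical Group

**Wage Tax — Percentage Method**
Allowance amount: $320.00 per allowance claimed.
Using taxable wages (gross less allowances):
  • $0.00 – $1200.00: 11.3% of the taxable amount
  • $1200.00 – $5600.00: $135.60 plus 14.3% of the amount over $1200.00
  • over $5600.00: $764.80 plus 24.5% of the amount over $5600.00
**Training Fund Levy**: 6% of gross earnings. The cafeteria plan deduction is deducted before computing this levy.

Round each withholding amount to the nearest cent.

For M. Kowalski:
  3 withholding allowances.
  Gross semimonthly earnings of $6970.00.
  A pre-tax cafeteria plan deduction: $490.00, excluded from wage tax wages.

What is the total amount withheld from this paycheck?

Wage Tax: taxable = $6970.00 − $490.00 − 3×$320.00 = $5520.00
  $135.60 + 14.3% × ($5520.00 − $1200.00) = $135.60 + 14.3% × $4320.00 = $753.36
Training Fund Levy: 6% × $6480.00 = $388.80
Total: $753.36 + $388.80 = $1142.16

$1142.16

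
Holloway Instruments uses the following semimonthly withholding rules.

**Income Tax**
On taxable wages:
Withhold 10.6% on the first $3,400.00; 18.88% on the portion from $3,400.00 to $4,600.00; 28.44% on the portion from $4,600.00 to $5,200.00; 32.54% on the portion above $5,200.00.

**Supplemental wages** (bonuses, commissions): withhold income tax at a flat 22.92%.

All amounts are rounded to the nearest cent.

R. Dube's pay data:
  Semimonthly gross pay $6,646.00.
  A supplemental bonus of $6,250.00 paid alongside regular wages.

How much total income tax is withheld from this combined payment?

$2,660.63

Income Tax: taxable = $6,646.00
  $757.60 + 32.54% × ($6,646.00 − $5,200.00) = $757.60 + 32.54% × $1,446.00 = $1,228.13
Supplemental (22.92% flat on bonus): 22.92% × $6,250.00 = $1,432.50
Total income tax: $1,228.13 + $1,432.50 = $2,660.63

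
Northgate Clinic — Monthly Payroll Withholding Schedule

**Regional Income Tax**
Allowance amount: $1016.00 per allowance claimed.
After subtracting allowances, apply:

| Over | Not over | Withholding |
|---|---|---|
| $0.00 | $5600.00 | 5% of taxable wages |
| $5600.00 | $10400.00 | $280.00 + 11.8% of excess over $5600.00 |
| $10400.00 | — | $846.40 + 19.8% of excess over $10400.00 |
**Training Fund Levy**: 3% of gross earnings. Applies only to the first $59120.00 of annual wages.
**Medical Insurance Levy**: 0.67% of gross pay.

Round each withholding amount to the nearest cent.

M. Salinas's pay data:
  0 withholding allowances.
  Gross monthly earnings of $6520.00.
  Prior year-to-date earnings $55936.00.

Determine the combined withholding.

Regional Income Tax: taxable = $6520.00
  $280.00 + 11.8% × ($6520.00 − $5600.00) = $280.00 + 11.8% × $920.00 = $388.56
Training Fund Levy: cap $59120.00 − YTD $55936.00 = $3184.00 subject; 3% × $3184.00 = $95.52
Medical Insurance Levy: 0.67% × $6520.00 = $43.68
Total: $388.56 + $95.52 + $43.68 = $527.76

$527.76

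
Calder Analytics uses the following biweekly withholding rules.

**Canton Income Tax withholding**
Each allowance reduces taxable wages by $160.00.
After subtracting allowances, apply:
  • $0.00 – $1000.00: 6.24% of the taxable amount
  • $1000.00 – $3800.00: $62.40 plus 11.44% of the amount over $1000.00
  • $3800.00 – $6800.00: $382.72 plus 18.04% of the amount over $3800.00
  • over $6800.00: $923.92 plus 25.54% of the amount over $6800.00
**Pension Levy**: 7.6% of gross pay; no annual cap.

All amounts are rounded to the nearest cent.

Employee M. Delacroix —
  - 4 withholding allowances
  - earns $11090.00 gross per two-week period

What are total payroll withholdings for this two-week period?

$2698.97

Canton Income Tax: taxable = $11090.00 − 4×$160.00 = $10450.00
  $923.92 + 25.54% × ($10450.00 − $6800.00) = $923.92 + 25.54% × $3650.00 = $1856.13
Pension Levy: 7.6% × $11090.00 = $842.84
Total: $1856.13 + $842.84 = $2698.97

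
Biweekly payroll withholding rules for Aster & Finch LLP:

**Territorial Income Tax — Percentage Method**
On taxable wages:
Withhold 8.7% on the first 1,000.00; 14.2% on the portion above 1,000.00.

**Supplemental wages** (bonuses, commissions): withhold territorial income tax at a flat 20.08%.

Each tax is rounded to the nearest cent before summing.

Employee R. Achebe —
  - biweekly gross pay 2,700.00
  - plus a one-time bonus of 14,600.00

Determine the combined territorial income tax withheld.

3,260.08

Territorial Income Tax: taxable = 2,700.00
  87.00 + 14.2% × (2,700.00 − 1,000.00) = 87.00 + 14.2% × 1,700.00 = 328.40
Supplemental (20.08% flat on bonus): 20.08% × 14,600.00 = 2,931.68
Total territorial income tax: 328.40 + 2,931.68 = 3,260.08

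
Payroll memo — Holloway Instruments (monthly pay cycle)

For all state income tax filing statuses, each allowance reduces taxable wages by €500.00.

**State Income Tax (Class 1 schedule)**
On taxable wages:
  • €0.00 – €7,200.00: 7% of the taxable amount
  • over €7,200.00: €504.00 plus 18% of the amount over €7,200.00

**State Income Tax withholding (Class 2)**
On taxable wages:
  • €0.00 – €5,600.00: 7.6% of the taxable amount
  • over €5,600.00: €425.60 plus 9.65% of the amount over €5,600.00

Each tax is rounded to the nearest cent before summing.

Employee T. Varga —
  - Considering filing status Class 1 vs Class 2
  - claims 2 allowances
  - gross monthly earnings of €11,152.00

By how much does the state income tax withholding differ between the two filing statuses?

State Income Tax (Class 1): taxable = €11,152.00 − 2×€500.00 = €10,152.00
  €504.00 + 18% × (€10,152.00 − €7,200.00) = €504.00 + 18% × €2,952.00 = €1,035.36
State Income Tax (Class 2): taxable = €11,152.00 − 2×€500.00 = €10,152.00
  €425.60 + 9.65% × (€10,152.00 − €5,600.00) = €425.60 + 9.65% × €4,552.00 = €864.87
Difference: |€1,035.36 − €864.87| = €170.49 (higher under Class 1)

€170.49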